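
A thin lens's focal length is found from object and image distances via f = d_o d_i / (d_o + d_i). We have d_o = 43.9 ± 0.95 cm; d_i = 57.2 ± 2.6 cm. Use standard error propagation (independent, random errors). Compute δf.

0.577 cm

∂f/∂d_o = (d_i/(d_o+d_i))² = 0.320;  ∂f/∂d_i = (d_o/(d_o+d_i))² = 0.189
δf = √((∂f/∂d_o · δd_o)² + (∂f/∂d_i · δd_i)²) = √(0.0925 + 0.240) = 0.577 cm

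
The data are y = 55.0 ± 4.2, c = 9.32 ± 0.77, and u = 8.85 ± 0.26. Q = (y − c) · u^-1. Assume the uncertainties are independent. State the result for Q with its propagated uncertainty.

Let w = y − c = 45.7. δw = √(δy² + δc²) = √(17.6 + 0.593) = 4.27, so δw/w = 0.0935.
Q is then a monomial in w, u:
δQ/Q = √((δw/w)² + (-1·δu/u)²) = √(0.00874 + 0.000863) = 0.0980
Q = 5.16, so δQ = 0.0980 × 5.16 = 0.506.

5.16 ± 0.506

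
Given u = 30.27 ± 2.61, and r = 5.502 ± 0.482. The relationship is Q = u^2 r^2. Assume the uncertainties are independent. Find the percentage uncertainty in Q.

Each factor contributes (exponent × relative error)² to (δQ/Q)²:
  (2·δu/u)² = (2×0.0862)² = 0.0297;  (2·δr/r)² = (2×0.0876)² = 0.0307
δQ/Q = √(0.0604) = 0.246

24.6%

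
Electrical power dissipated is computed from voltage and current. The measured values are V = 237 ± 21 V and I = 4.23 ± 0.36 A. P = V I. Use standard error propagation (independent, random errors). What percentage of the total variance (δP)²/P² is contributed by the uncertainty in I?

48.0%

(δP/P)² = (1·δV/V)² + (1·δI/I)²
  V term: (1×0.0886)² = 0.00785
  I term: (1×0.0851)² = 0.00724
Total = 0.0151. Share from I = 0.00724/0.0151 = 0.480.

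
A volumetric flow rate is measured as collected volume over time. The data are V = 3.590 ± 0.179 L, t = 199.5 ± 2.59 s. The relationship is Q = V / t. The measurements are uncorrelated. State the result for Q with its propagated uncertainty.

Q is a product of powers, so relative uncertainties combine in quadrature:
  (1·δV/V)² = (1×0.0499)² = 0.00249;  (-1·δt/t)² = (-1×0.0130)² = 0.000169
δQ/Q = √(0.00265) = 0.0515
Q = 0.01799 L/s, so δQ = 0.0515 × 0.01799 = 0.000927 L/s.

0.01799 ± 0.000927 L/s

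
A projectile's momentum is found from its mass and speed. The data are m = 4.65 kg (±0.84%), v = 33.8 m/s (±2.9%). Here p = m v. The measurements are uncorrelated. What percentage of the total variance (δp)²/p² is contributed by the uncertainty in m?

7.74%

(δp/p)² = (1·δm/m)² + (1·δv/v)²
  m term: (1×0.00840)² = 7.06e-05
  v term: (1×0.0290)² = 0.000841
Total = 0.000912. Share from m = 7.06e-05/0.000912 = 0.0774.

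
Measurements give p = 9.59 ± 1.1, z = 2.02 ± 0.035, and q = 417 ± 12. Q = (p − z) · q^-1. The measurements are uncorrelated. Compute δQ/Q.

Let u = p − z = 7.57. δu = √(δp² + δz²) = √(1.21 + 0.00123) = 1.10, so δu/u = 0.145.
Q is then a monomial in u, q:
δQ/Q = √((δu/u)² + (-1·δq/q)²) = √(0.0211 + 0.000828) = 0.148

0.148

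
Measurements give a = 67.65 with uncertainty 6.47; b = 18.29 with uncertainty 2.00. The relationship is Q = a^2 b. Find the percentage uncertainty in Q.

Products/powers → add relative errors in quadrature, weighted by exponent:
  (2·δa/a)² = (2×0.0956)² = 0.0366;  (1·δb/b)² = (1×0.109)² = 0.0120
δQ/Q = √(0.0485) = 0.220

22.0%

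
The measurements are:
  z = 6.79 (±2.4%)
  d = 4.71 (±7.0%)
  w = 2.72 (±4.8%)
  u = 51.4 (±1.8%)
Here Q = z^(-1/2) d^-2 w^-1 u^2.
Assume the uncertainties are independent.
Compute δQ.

Products/powers → add relative errors in quadrature, weighted by exponent:
  (−½·δz/z)² = (-0.5×0.0240)² = 0.000144;  (-2·δd/d)² = (-2×0.0700)² = 0.0196;  (-1·δw/w)² = (-1×0.0480)² = 0.00230;  (2·δu/u)² = (2×0.0180)² = 0.00130
δQ/Q = √(0.0233) = 0.153
Q = 16.8, so δQ = 0.153 × 16.8 = 2.57.

2.57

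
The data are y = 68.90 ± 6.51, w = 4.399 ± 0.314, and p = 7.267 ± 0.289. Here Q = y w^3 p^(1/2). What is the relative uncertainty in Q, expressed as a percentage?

23.5%

Products/powers → add relative errors in quadrature, weighted by exponent:
  (1·δy/y)² = (1×0.0945)² = 0.00893;  (3·δw/w)² = (3×0.0714)² = 0.0459;  (½·δp/p)² = (0.5×0.0398)² = 0.000395
δQ/Q = √(0.0552) = 0.235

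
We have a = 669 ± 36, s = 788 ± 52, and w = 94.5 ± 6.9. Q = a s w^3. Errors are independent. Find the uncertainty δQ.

Since Q is a product/quotient, work with relative uncertainties:
  (1·δa/a)² = (1×0.0538)² = 0.00290;  (1·δs/s)² = (1×0.0660)² = 0.00435;  (3·δw/w)² = (3×0.0730)² = 0.0480
δQ/Q = √(0.0552) = 0.235
Q = 4.45e+11, so δQ = 0.235 × 4.45e+11 = 1.05e+11.

1.05e+11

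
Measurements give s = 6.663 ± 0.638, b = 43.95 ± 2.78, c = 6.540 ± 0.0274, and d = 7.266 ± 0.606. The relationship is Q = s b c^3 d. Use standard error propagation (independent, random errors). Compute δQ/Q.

0.142

For a monomial Q ∝ s, b, c^3, d, fractional errors add in quadrature:
  (1·δs/s)² = (1×0.0958)² = 0.00917;  (1·δb/b)² = (1×0.0633)² = 0.00400;  (3·δc/c)² = (3×0.00419)² = 0.000158;  (1·δd/d)² = (1×0.0834)² = 0.00696
δQ/Q = √(0.0203) = 0.142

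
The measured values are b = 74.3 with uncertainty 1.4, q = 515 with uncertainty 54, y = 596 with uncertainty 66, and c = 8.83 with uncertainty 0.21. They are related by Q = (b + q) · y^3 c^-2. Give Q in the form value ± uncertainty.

(1.60 ± 0.557) × 10^9

Let u = b + q = 589. δu = √(δb² + δq²) = √(1.96 + 2920) = 54.0, so δu/u = 0.0917.
Q is then a monomial in u, y, c:
δQ/Q = √((δu/u)² + (3·δy/y)² + (-2·δc/c)²) = √(0.00840 + 0.110 + 0.00226) = 0.348
Q = 1.6e+09, so δQ = 0.348 × 1.6e+09 = 5.57e+08.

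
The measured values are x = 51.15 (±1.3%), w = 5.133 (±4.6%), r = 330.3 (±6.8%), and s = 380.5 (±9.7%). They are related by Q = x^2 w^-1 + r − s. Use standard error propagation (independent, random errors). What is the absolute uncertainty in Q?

Let p = x^2·w^-1 = 509.7. δp/p = √((2·δx/x)² + (-1·δw/w)²) = √(0.000676 + 0.00212) = 0.0528, so δp = 26.9.
Q = p + r − s: δQ = √(δp² + δr² + δs²) = √(725 + 504 + 1360) = 50.9

50.9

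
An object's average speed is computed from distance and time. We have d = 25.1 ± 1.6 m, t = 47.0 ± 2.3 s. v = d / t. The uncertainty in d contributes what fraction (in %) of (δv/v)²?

62.9%

(δv/v)² = (1·δd/d)² + (-1·δt/t)²
  d term: (1×0.0637)² = 0.00406
  t term: (-1×0.0489)² = 0.00239
Total = 0.00646. Share from d = 0.00406/0.00646 = 0.629.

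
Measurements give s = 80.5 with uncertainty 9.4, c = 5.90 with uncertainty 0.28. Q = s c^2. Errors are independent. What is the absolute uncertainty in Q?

For a monomial Q ∝ s, c^2, fractional errors add in quadrature:
  (1·δs/s)² = (1×0.117)² = 0.0136;  (2·δc/c)² = (2×0.0475)² = 0.00901
δQ/Q = √(0.0226) = 0.150
Q = 2800, so δQ = 0.150 × 2800 = 422.

422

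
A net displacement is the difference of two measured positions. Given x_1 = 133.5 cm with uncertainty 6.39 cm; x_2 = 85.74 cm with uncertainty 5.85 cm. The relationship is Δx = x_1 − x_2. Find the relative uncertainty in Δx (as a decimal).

Δx is a linear combination, so absolute uncertainties add in quadrature:
  (δx_1)² = 40.8;  (δx_2)² = 34.2
δΔx = √(75.1) = 8.66 cm
Δx = 47.76 cm, so δΔx/Δx = 8.66/47.76 = 0.181.

0.181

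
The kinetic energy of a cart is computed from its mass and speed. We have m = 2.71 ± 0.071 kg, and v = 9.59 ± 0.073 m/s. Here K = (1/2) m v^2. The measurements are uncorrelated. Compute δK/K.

Each factor contributes (exponent × relative error)² to (δK/K)²:
  (1·δm/m)² = (1×0.0262)² = 0.000686;  (2·δv/v)² = (2×0.00761)² = 0.000232
δK/K = √(0.000918) = 0.0303

0.0303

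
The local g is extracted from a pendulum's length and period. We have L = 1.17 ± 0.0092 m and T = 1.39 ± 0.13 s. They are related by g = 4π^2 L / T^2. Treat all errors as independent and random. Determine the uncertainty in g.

4.48 m/s^2

Each factor contributes (exponent × relative error)² to (δg/g)²:
  (1·δL/L)² = (1×0.00786)² = 6.18e-05;  (-2·δT/T)² = (-2×0.0935)² = 0.0350
δg/g = √(0.0350) = 0.187
g = 23.9 m/s^2, so δg = 0.187 × 23.9 = 4.48 m/s^2.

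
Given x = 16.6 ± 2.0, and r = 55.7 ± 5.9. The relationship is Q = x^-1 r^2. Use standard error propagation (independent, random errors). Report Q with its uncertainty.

187 ± 45.5

For a monomial Q ∝ x^-1, r^2, fractional errors add in quadrature:
  (-1·δx/x)² = (-1×0.120)² = 0.0145;  (2·δr/r)² = (2×0.106)² = 0.0449
δQ/Q = √(0.0594) = 0.244
Q = 187, so δQ = 0.244 × 187 = 45.5.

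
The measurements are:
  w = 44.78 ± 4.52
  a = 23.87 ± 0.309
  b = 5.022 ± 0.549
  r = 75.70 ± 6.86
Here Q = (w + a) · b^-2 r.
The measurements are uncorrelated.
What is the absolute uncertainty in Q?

50.6

Let u = w + a = 68.65. δu = √(δw² + δa²) = √(20.4 + 0.0955) = 4.53, so δu/u = 0.0660.
Q is then a monomial in u, b, r:
δQ/Q = √((δu/u)² + (-2·δb/b)² + (1·δr/r)²) = √(0.00436 + 0.0478 + 0.00821) = 0.246
Q = 206.1, so δQ = 0.246 × 206.1 = 50.6.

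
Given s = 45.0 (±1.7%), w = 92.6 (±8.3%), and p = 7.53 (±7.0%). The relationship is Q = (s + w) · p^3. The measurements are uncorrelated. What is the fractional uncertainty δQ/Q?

0.217

Let u = s + w = 138. δu = √(δs² + δw²) = √(0.585 + 59.1) = 7.72, so δu/u = 0.0561.
Q is then a monomial in u, p:
δQ/Q = √((δu/u)² + (3·δp/p)²) = √(0.00315 + 0.0441) = 0.217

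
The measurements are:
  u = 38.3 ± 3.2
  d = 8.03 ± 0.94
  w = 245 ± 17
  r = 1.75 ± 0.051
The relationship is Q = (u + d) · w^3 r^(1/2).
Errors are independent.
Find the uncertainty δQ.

Let h = u + d = 46.3. δh = √(δu² + δd²) = √(10.2 + 0.884) = 3.34, so δh/h = 0.0720.
Q is then a monomial in h, w, r:
δQ/Q = √((δh/h)² + (3·δw/w)² + (½·δr/r)²) = √(0.00518 + 0.0433 + 0.000212) = 0.221
Q = 9.01e+08, so δQ = 0.221 × 9.01e+08 = 1.99e+08.

1.99e+08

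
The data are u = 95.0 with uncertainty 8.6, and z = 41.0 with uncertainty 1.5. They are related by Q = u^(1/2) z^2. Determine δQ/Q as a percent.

8.60%

Products/powers → add relative errors in quadrature, weighted by exponent:
  (½·δu/u)² = (0.5×0.0905)² = 0.00205;  (2·δz/z)² = (2×0.0366)² = 0.00535
δQ/Q = √(0.00740) = 0.0860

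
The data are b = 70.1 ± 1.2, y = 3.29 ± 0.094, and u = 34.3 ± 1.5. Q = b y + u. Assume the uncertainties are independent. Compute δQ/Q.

Let p = b·y = 231. δp/p = √((1·δb/b)² + (1·δy/y)²) = √(0.000293 + 0.000816) = 0.0333, so δp = 7.68.
Q = p + u: δQ = √(δp² + δu²) = √(59.0 + 2.25) = 7.83
Q = 265, so δQ/Q = 7.83/265 = 0.0295.

0.0295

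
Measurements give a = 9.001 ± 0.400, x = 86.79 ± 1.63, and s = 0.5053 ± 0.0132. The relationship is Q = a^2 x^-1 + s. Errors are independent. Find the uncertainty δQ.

0.0858

Let p = a^2·x^-1 = 0.9335. δp/p = √((2·δa/a)² + (-1·δx/x)²) = √(0.00790 + 0.000353) = 0.0908, so δp = 0.0848.
Q = p + s: δQ = √(δp² + δs²) = √(0.00719 + 0.000174) = 0.0858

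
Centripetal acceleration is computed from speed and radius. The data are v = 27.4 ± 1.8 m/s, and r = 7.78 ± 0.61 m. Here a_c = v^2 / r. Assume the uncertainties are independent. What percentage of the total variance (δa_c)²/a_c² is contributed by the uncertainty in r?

(δa_c/a_c)² = (2·δv/v)² + (-1·δr/r)²
  v term: (2×0.0657)² = 0.0173
  r term: (-1×0.0784)² = 0.00615
Total = 0.0234. Share from r = 0.00615/0.0234 = 0.263.

26.3%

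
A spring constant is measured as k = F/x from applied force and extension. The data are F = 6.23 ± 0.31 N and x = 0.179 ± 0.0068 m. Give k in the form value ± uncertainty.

34.8 ± 2.18 N/m

For a monomial k ∝ F, x^-1, fractional errors add in quadrature:
  (1·δF/F)² = (1×0.0498)² = 0.00248;  (-1·δx/x)² = (-1×0.0380)² = 0.00144
δk/k = √(0.00392) = 0.0626
k = 34.8 N/m, so δk = 0.0626 × 34.8 = 2.18 N/m.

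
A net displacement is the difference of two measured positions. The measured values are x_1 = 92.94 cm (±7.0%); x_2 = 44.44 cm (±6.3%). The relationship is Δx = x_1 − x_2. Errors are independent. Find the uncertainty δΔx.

7.08 cm

Δx is a linear combination, so absolute uncertainties add in quadrature:
  (δx_1)² = 42.3;  (δx_2)² = 7.84
δΔx = √(50.2) = 7.08 cm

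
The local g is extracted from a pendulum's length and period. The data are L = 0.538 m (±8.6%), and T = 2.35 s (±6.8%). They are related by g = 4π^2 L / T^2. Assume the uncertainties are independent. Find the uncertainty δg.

Relative error in a monomial: (δg/g)² = Σ (nᵢ · δxᵢ/xᵢ)².
  (1·δL/L)² = (1×0.0860)² = 0.00740;  (-2·δT/T)² = (-2×0.0680)² = 0.0185
δg/g = √(0.0259) = 0.161
g = 3.85 m/s^2, so δg = 0.161 × 3.85 = 0.619 m/s^2.

0.619 m/s^2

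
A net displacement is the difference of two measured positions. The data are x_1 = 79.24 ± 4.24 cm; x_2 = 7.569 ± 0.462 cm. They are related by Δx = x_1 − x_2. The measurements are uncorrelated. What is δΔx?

4.27 cm

For a sum/difference, combine absolute errors in quadrature:
  (δx_1)² = 18.0;  (δx_2)² = 0.213
δΔx = √(18.2) = 4.27 cm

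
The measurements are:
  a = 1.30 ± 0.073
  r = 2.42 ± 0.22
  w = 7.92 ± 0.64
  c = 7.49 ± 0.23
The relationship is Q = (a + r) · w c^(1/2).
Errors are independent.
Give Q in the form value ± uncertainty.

80.6 ± 8.32

Let u = a + r = 3.72. δu = √(δa² + δr²) = √(0.00533 + 0.0484) = 0.232, so δu/u = 0.0623.
Q is then a monomial in u, w, c:
δQ/Q = √((δu/u)² + (1·δw/w)² + (½·δc/c)²) = √(0.00388 + 0.00653 + 0.000236) = 0.103
Q = 80.6, so δQ = 0.103 × 80.6 = 8.32.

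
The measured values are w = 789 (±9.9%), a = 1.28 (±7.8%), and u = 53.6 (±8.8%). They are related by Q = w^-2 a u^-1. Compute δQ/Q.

For a monomial Q ∝ w^-2, a, u^-1, fractional errors add in quadrature:
  (-2·δw/w)² = (-2×0.0990)² = 0.0392;  (1·δa/a)² = (1×0.0780)² = 0.00608;  (-1·δu/u)² = (-1×0.0880)² = 0.00774
δQ/Q = √(0.0530) = 0.230

0.230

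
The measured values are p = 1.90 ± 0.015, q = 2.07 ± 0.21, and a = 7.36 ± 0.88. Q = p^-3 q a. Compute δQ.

Q is a product of powers, so relative uncertainties combine in quadrature:
  (-3·δp/p)² = (-3×0.00789)² = 0.000561;  (1·δq/q)² = (1×0.101)² = 0.0103;  (1·δa/a)² = (1×0.120)² = 0.0143
δQ/Q = √(0.0251) = 0.159
Q = 2.22, so δQ = 0.159 × 2.22 = 0.352.

0.352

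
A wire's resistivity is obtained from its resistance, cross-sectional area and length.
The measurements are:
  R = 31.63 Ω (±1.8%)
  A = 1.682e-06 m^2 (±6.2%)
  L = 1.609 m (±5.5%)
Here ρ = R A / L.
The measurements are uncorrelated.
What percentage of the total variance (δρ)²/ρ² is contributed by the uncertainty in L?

(δρ/ρ)² = (1·δR/R)² + (1·δA/A)² + (-1·δL/L)²
  R term: (1×0.0180)² = 0.000324
  A term: (1×0.0620)² = 0.00384
  L term: (-1×0.0550)² = 0.00302
Total = 0.00719. Share from L = 0.00302/0.00719 = 0.421.

42.1%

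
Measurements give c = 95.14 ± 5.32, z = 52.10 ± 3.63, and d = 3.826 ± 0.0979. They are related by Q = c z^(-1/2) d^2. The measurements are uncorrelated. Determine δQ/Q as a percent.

8.34%

Q is a product of powers, so relative uncertainties combine in quadrature:
  (1·δc/c)² = (1×0.0559)² = 0.00313;  (−½·δz/z)² = (-0.5×0.0697)² = 0.00121;  (2·δd/d)² = (2×0.0256)² = 0.00262
δQ/Q = √(0.00696) = 0.0834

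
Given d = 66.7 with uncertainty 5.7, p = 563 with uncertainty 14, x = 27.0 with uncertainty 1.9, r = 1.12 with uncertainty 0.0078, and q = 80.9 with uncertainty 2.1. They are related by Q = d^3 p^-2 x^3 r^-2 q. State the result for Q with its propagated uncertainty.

(1.19 ± 0.401) × 10^6

Since Q is a product/quotient, work with relative uncertainties:
  (3·δd/d)² = (3×0.0855)² = 0.0657;  (-2·δp/p)² = (-2×0.0249)² = 0.00247;  (3·δx/x)² = (3×0.0704)² = 0.0446;  (-2·δr/r)² = (-2×0.00696)² = 0.000194;  (1·δq/q)² = (1×0.0260)² = 0.000674
δQ/Q = √(0.114) = 0.337
Q = 1.19e+06, so δQ = 0.337 × 1.19e+06 = 4.01e+05.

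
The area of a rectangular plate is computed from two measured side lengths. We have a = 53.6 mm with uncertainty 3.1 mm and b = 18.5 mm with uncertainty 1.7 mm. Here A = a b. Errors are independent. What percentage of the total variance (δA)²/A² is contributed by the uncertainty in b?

71.6%

(δA/A)² = (1·δa/a)² + (1·δb/b)²
  a term: (1×0.0578)² = 0.00334
  b term: (1×0.0919)² = 0.00844
Total = 0.0118. Share from b = 0.00844/0.0118 = 0.716.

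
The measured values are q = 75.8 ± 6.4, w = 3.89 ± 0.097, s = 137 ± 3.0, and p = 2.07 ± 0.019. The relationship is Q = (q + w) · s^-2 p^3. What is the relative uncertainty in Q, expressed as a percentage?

9.55%

Let u = q + w = 79.7. δu = √(δq² + δw²) = √(41.0 + 0.00941) = 6.40, so δu/u = 0.0803.
Q is then a monomial in u, s, p:
δQ/Q = √((δu/u)² + (-2·δs/s)² + (3·δp/p)²) = √(0.00645 + 0.00192 + 0.000758) = 0.0955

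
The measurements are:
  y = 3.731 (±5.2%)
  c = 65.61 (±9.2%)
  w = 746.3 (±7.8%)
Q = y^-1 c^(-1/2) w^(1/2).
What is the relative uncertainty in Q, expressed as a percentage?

Q is a product of powers, so relative uncertainties combine in quadrature:
  (-1·δy/y)² = (-1×0.0520)² = 0.00270;  (−½·δc/c)² = (-0.5×0.0920)² = 0.00212;  (½·δw/w)² = (0.5×0.0780)² = 0.00152
δQ/Q = √(0.00634) = 0.0796

7.96%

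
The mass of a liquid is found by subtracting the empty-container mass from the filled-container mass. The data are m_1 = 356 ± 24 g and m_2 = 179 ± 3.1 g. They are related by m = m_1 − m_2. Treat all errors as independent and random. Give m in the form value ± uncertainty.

177 ± 24.2 g

Sums and differences: (δm)² = Σ (cᵢ δxᵢ)².
  (δm_1)² = 576;  (δm_2)² = 9.61
δm = √(586) = 24.2 g
m = 177 g.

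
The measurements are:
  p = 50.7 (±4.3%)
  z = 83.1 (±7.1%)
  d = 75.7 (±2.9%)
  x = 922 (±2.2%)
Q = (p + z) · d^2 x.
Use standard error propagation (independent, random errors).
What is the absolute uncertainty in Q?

Let u = p + z = 134. δu = √(δp² + δz²) = √(4.75 + 34.8) = 6.29, so δu/u = 0.0470.
Q is then a monomial in u, d, x:
δQ/Q = √((δu/u)² + (2·δd/d)² + (1·δx/x)²) = √(0.00221 + 0.00336 + 0.000484) = 0.0778
Q = 7.07e+08, so δQ = 0.0778 × 7.07e+08 = 5.5e+07.

5.5e+07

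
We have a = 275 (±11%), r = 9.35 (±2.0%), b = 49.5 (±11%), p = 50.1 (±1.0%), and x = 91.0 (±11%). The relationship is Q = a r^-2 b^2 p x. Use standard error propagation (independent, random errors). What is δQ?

Since Q is a product/quotient, work with relative uncertainties:
  (1·δa/a)² = (1×0.110)² = 0.0121;  (-2·δr/r)² = (-2×0.0200)² = 0.00160;  (2·δb/b)² = (2×0.110)² = 0.0484;  (1·δp/p)² = (1×0.0100)² = 0.000100;  (1·δx/x)² = (1×0.110)² = 0.0121
δQ/Q = √(0.0743) = 0.273
Q = 3.51e+07, so δQ = 0.273 × 3.51e+07 = 9.58e+06.

9.58e+06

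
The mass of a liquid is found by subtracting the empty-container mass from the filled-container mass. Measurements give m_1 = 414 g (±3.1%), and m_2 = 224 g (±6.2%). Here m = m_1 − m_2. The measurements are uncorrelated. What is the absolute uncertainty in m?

18.9 g

Absolute uncertainties add in quadrature for a linear combination:
  (δm_1)² = 165;  (δm_2)² = 193
δm = √(358) = 18.9 g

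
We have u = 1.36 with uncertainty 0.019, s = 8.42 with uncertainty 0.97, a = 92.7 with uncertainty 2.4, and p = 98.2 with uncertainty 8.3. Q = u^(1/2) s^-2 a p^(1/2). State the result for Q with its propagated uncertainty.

Relative error in a monomial: (δQ/Q)² = Σ (nᵢ · δxᵢ/xᵢ)².
  (½·δu/u)² = (0.5×0.0140)² = 4.88e-05;  (-2·δs/s)² = (-2×0.115)² = 0.0531;  (1·δa/a)² = (1×0.0259)² = 0.000670;  (½·δp/p)² = (0.5×0.0845)² = 0.00179
δQ/Q = √(0.0556) = 0.236
Q = 15.1, so δQ = 0.236 × 15.1 = 3.56.

15.1 ± 3.56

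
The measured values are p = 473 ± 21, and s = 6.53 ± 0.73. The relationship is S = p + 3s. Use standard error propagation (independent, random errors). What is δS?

For a sum/difference, combine absolute errors in quadrature:
  (δp)² = 441;  (3·δs)² = 4.80
δS = √(446) = 21.1

21.1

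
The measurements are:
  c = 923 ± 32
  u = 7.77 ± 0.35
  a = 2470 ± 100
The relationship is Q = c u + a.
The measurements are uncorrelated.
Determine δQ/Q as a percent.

Let p = c·u = 7170. δp/p = √((1·δc/c)² + (1·δu/u)²) = √(0.00120 + 0.00203) = 0.0568, so δp = 408.
Q = p + a: δQ = √(δp² + δa²) = √(1.66e+05 + 10000) = 420
Q = 9640, so δQ/Q = 420/9640 = 0.0435.

4.35%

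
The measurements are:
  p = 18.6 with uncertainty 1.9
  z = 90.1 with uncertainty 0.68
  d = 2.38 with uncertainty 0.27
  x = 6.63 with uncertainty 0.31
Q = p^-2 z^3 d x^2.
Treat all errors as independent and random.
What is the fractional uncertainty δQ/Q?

Relative error in a monomial: (δQ/Q)² = Σ (nᵢ · δxᵢ/xᵢ)².
  (-2·δp/p)² = (-2×0.102)² = 0.0417;  (3·δz/z)² = (3×0.00755)² = 0.000513;  (1·δd/d)² = (1×0.113)² = 0.0129;  (2·δx/x)² = (2×0.0468)² = 0.00874
δQ/Q = √(0.0639) = 0.253

0.253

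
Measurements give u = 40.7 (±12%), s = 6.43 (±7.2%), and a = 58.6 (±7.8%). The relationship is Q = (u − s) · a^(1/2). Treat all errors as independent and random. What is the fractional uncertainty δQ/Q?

Let w = u − s = 34.3. δw = √(δu² + δs²) = √(23.9 + 0.214) = 4.91, so δw/w = 0.143.
Q is then a monomial in w, a:
δQ/Q = √((δw/w)² + (½·δa/a)²) = √(0.0205 + 0.00152) = 0.148

0.148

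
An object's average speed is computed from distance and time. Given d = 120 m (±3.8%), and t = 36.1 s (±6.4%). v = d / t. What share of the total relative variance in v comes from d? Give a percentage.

26.1%

(δv/v)² = (1·δd/d)² + (-1·δt/t)²
  d term: (1×0.0380)² = 0.00144
  t term: (-1×0.0640)² = 0.00410
Total = 0.00554. Share from d = 0.00144/0.00554 = 0.261.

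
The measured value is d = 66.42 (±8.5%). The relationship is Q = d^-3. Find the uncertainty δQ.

8.7e-07

Since Q is a product/quotient, work with relative uncertainties:
  (-3·δd/d)² = (-3×0.0850)² = 0.0650
δQ/Q = √(0.0650) = 0.255
Q = 3.413e-06, so δQ = 0.255 × 3.413e-06 = 8.7e-07.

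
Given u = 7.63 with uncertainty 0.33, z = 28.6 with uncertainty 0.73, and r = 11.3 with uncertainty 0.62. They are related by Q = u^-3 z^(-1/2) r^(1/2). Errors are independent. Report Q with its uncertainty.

0.00142 ± 0.000189

Relative error in a monomial: (δQ/Q)² = Σ (nᵢ · δxᵢ/xᵢ)².
  (-3·δu/u)² = (-3×0.0433)² = 0.0168;  (−½·δz/z)² = (-0.5×0.0255)² = 0.000163;  (½·δr/r)² = (0.5×0.0549)² = 0.000753
δQ/Q = √(0.0178) = 0.133
Q = 0.00142, so δQ = 0.133 × 0.00142 = 0.000189.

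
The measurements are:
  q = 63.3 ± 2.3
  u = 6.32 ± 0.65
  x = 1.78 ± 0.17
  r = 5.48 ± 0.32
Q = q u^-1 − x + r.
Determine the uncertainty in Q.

Let p = q·u^-1 = 10.0. δp/p = √((1·δq/q)² + (-1·δu/u)²) = √(0.00132 + 0.0106) = 0.109, so δp = 1.09.
Q = p − x + r: δQ = √(δp² + δx² + δr²) = √(1.19 + 0.0289 + 0.102) = 1.15

1.15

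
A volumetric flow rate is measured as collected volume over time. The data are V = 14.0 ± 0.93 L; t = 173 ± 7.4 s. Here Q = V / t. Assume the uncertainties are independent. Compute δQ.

0.00639 L/s

Q is a product of powers, so relative uncertainties combine in quadrature:
  (1·δV/V)² = (1×0.0664)² = 0.00441;  (-1·δt/t)² = (-1×0.0428)² = 0.00183
δQ/Q = √(0.00624) = 0.0790
Q = 0.0809 L/s, so δQ = 0.0790 × 0.0809 = 0.00639 L/s.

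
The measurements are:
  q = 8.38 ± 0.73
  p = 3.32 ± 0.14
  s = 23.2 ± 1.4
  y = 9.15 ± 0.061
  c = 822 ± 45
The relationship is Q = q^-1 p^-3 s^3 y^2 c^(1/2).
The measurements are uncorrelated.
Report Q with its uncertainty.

Products/powers → add relative errors in quadrature, weighted by exponent:
  (-1·δq/q)² = (-1×0.0871)² = 0.00759;  (-3·δp/p)² = (-3×0.0422)² = 0.0160;  (3·δs/s)² = (3×0.0603)² = 0.0328;  (2·δy/y)² = (2×0.00667)² = 0.000178;  (½·δc/c)² = (0.5×0.0547)² = 0.000749
δQ/Q = √(0.0573) = 0.239
Q = 97700, so δQ = 0.239 × 97700 = 23400.

97700 ± 23400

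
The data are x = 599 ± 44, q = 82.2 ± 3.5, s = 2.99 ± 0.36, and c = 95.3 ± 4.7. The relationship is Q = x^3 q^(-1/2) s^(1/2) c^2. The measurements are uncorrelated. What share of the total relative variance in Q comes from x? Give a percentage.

(δQ/Q)² = (3·δx/x)² + (−½·δq/q)² + (½·δs/s)² + (2·δc/c)²
  x term: (3×0.0735)² = 0.0486
  q term: (-0.5×0.0426)² = 0.000453
  s term: (0.5×0.120)² = 0.00362
  c term: (2×0.0493)² = 0.00973
Total = 0.0624. Share from x = 0.0486/0.0624 = 0.779.

77.9%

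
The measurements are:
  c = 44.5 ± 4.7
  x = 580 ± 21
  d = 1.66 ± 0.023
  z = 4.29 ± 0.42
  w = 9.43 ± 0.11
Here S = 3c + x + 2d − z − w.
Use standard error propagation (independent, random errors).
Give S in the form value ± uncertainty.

703 ± 25.3

S is a linear combination, so absolute uncertainties add in quadrature:
  (3·δc)² = 199;  (δx)² = 441;  (2·δd)² = 0.00212;  (δz)² = 0.176;  (δw)² = 0.0121
δS = √(640) = 25.3
S = 703.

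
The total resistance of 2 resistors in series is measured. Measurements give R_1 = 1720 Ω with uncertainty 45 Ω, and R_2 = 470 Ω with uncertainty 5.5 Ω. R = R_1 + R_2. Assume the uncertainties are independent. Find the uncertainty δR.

R is a linear combination, so absolute uncertainties add in quadrature:
  (δR_1)² = 2020;  (δR_2)² = 30.2
δR = √(2060) = 45.3 Ω

45.3 Ω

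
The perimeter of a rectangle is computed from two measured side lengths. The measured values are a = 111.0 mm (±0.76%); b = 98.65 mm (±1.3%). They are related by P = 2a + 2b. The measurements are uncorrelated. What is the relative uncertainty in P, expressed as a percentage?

Absolute uncertainties add in quadrature for a linear combination:
  (2·δa)² = 2.85;  (2·δb)² = 6.58
δP = √(9.43) = 3.07 mm
P = 419.3 mm, so δP/P = 3.07/419.3 = 0.00732.

0.732%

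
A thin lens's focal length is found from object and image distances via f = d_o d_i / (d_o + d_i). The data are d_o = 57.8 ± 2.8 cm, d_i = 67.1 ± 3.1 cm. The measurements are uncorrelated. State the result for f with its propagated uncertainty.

∂f/∂d_o = (d_i/(d_o+d_i))² = 0.289;  ∂f/∂d_i = (d_o/(d_o+d_i))² = 0.214
δf = √((∂f/∂d_o · δd_o)² + (∂f/∂d_i · δd_i)²) = √(0.653 + 0.441) = 1.05 cm
f = 31.1 cm.

31.1 ± 1.05 cm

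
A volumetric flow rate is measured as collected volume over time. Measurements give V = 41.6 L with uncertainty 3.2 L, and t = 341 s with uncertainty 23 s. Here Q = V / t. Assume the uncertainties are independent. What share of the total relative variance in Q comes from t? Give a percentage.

43.5%

(δQ/Q)² = (1·δV/V)² + (-1·δt/t)²
  V term: (1×0.0769)² = 0.00592
  t term: (-1×0.0674)² = 0.00455
Total = 0.0105. Share from t = 0.00455/0.0105 = 0.435.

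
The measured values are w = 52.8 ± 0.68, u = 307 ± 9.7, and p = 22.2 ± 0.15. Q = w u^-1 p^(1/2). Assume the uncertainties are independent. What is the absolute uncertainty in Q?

For a monomial Q ∝ w, u^-1, p^(1/2), fractional errors add in quadrature:
  (1·δw/w)² = (1×0.0129)² = 0.000166;  (-1·δu/u)² = (-1×0.0316)² = 0.000998;  (½·δp/p)² = (0.5×0.00676)² = 1.14e-05
δQ/Q = √(0.00118) = 0.0343
Q = 0.810, so δQ = 0.0343 × 0.810 = 0.0278.

0.0278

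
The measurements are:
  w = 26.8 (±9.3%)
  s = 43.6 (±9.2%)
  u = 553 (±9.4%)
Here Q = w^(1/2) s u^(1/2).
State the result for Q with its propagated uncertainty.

5310 ± 601

Products/powers → add relative errors in quadrature, weighted by exponent:
  (½·δw/w)² = (0.5×0.0930)² = 0.00216;  (1·δs/s)² = (1×0.0920)² = 0.00846;  (½·δu/u)² = (0.5×0.0940)² = 0.00221
δQ/Q = √(0.0128) = 0.113
Q = 5310, so δQ = 0.113 × 5310 = 601.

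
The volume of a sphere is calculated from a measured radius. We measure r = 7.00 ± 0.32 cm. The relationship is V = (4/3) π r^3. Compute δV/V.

0.137

V ∝ r^3, so δV/V = |3| · δr/r = 3 × 0.0457 = 0.137.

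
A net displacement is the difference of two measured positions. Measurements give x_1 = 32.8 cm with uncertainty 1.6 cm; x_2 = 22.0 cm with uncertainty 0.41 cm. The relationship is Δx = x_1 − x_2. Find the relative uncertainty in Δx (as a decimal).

Δx is a linear combination, so absolute uncertainties add in quadrature:
  (δx_1)² = 2.56;  (δx_2)² = 0.168
δΔx = √(2.73) = 1.65 cm
Δx = 10.8 cm, so δΔx/Δx = 1.65/10.8 = 0.153.

0.153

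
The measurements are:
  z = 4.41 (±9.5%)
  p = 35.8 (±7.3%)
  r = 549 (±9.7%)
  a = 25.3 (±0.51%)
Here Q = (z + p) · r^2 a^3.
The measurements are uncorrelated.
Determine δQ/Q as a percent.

Let u = z + p = 40.2. δu = √(δz² + δp²) = √(0.176 + 6.83) = 2.65, so δu/u = 0.0658.
Q is then a monomial in u, r, a:
δQ/Q = √((δu/u)² + (2·δr/r)² + (3·δa/a)²) = √(0.00433 + 0.0376 + 0.000234) = 0.205

20.5%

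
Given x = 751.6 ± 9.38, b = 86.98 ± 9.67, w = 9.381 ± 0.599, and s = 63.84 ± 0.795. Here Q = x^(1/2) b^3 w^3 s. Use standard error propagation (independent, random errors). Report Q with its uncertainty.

(9.508 ± 3.66) × 10^11

Each factor contributes (exponent × relative error)² to (δQ/Q)²:
  (½·δx/x)² = (0.5×0.0125)² = 3.89e-05;  (3·δb/b)² = (3×0.111)² = 0.111;  (3·δw/w)² = (3×0.0639)² = 0.0367;  (1·δs/s)² = (1×0.0125)² = 0.000155
δQ/Q = √(0.148) = 0.385
Q = 9.508e+11, so δQ = 0.385 × 9.508e+11 = 3.66e+11.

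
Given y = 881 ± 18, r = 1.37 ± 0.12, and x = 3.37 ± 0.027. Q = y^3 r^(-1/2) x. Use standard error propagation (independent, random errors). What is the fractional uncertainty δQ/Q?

Relative error in a monomial: (δQ/Q)² = Σ (nᵢ · δxᵢ/xᵢ)².
  (3·δy/y)² = (3×0.0204)² = 0.00376;  (−½·δr/r)² = (-0.5×0.0876)² = 0.00192;  (1·δx/x)² = (1×0.00801)² = 6.42e-05
δQ/Q = √(0.00574) = 0.0758

0.0758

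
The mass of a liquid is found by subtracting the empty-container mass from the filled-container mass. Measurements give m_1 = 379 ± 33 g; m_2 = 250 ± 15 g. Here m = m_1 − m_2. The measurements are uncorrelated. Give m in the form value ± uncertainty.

129 ± 36.2 g

Each term contributes (cᵢ δxᵢ)² to (δm)²:
  (δm_1)² = 1090;  (δm_2)² = 225
δm = √(1310) = 36.2 g
m = 129 g.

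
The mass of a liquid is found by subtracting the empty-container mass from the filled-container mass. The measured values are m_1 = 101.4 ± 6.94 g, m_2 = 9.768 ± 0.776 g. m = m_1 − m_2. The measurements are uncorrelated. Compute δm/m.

For a sum/difference, combine absolute errors in quadrature:
  (δm_1)² = 48.2;  (δm_2)² = 0.602
δm = √(48.8) = 6.98 g
m = 91.63 g, so δm/m = 6.98/91.63 = 0.0762.

0.0762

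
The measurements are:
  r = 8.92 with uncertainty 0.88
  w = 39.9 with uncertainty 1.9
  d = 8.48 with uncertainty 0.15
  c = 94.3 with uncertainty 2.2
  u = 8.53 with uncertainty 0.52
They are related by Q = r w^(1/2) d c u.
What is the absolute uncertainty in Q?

Products/powers → add relative errors in quadrature, weighted by exponent:
  (1·δr/r)² = (1×0.0987)² = 0.00973;  (½·δw/w)² = (0.5×0.0476)² = 0.000567;  (1·δd/d)² = (1×0.0177)² = 0.000313;  (1·δc/c)² = (1×0.0233)² = 0.000544;  (1·δu/u)² = (1×0.0610)² = 0.00372
δQ/Q = √(0.0149) = 0.122
Q = 3.84e+05, so δQ = 0.122 × 3.84e+05 = 46900.

46900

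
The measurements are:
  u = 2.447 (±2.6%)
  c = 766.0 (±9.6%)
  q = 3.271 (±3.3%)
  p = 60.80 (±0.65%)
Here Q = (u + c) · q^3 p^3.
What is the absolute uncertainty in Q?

8.41e+08

Let w = u + c = 768.4. δw = √(δu² + δc²) = √(0.00405 + 5410) = 73.5, so δw/w = 0.0957.
Q is then a monomial in w, q, p:
δQ/Q = √((δw/w)² + (3·δq/q)² + (3·δp/p)²) = √(0.00916 + 0.00980 + 0.000380) = 0.139
Q = 6.045e+09, so δQ = 0.139 × 6.045e+09 = 8.41e+08.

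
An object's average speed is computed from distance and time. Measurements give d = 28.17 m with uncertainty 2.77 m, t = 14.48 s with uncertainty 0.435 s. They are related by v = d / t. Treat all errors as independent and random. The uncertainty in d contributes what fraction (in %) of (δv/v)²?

91.5%

(δv/v)² = (1·δd/d)² + (-1·δt/t)²
  d term: (1×0.0983)² = 0.00967
  t term: (-1×0.0300)² = 0.000902
Total = 0.0106. Share from d = 0.00967/0.0106 = 0.915.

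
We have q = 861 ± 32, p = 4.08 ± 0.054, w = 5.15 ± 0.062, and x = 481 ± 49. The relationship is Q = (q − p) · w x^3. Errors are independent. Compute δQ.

Let u = q − p = 857. δu = √(δq² + δp²) = √(1020 + 0.00292) = 32.0, so δu/u = 0.0373.
Q is then a monomial in u, w, x:
δQ/Q = √((δu/u)² + (1·δw/w)² + (3·δx/x)²) = √(0.00139 + 0.000145 + 0.0934) = 0.308
Q = 4.91e+11, so δQ = 0.308 × 4.91e+11 = 1.51e+11.

1.51e+11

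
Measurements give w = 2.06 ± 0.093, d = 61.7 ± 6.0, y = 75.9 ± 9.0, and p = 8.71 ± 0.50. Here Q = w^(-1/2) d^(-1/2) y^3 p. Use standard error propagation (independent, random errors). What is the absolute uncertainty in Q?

Each factor contributes (exponent × relative error)² to (δQ/Q)²:
  (−½·δw/w)² = (-0.5×0.0451)² = 0.000510;  (−½·δd/d)² = (-0.5×0.0972)² = 0.00236;  (3·δy/y)² = (3×0.119)² = 0.127;  (1·δp/p)² = (1×0.0574)² = 0.00330
δQ/Q = √(0.133) = 0.364
Q = 3.38e+05, so δQ = 0.364 × 3.38e+05 = 1.23e+05.

1.23e+05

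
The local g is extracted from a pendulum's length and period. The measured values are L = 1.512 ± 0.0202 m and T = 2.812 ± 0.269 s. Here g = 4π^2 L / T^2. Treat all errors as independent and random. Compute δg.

Relative error in a monomial: (δg/g)² = Σ (nᵢ · δxᵢ/xᵢ)².
  (1·δL/L)² = (1×0.0134)² = 0.000178;  (-2·δT/T)² = (-2×0.0957)² = 0.0366
δg/g = √(0.0368) = 0.192
g = 7.549 m/s^2, so δg = 0.192 × 7.549 = 1.45 m/s^2.

1.45 m/s^2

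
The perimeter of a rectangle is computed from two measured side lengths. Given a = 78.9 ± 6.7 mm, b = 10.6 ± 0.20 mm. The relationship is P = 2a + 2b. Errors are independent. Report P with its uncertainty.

P is a linear combination, so absolute uncertainties add in quadrature:
  (2·δa)² = 180;  (2·δb)² = 0.160
δP = √(180) = 13.4 mm
P = 179 mm.

179 ± 13.4 mm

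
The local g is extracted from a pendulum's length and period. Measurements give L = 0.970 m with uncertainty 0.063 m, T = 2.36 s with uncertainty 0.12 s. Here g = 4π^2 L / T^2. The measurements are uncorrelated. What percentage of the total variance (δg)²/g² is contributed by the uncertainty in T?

71.0%

(δg/g)² = (1·δL/L)² + (-2·δT/T)²
  L term: (1×0.0649)² = 0.00422
  T term: (-2×0.0508)² = 0.0103
Total = 0.0146. Share from T = 0.0103/0.0146 = 0.710.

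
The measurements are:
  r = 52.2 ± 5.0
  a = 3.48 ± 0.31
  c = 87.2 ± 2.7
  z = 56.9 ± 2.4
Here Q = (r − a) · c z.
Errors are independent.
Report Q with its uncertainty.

Let u = r − a = 48.7. δu = √(δr² + δa²) = √(25.0 + 0.0961) = 5.01, so δu/u = 0.103.
Q is then a monomial in u, c, z:
δQ/Q = √((δu/u)² + (1·δc/c)² + (1·δz/z)²) = √(0.0106 + 0.000959 + 0.00178) = 0.115
Q = 2.42e+05, so δQ = 0.115 × 2.42e+05 = 27900.

(2.42 ± 0.279) × 10^5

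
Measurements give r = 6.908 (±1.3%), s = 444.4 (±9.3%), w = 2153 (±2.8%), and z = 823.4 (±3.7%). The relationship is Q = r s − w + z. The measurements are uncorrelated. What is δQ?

296

Let p = r·s = 3070. δp/p = √((1·δr/r)² + (1·δs/s)²) = √(0.000169 + 0.00865) = 0.0939, so δp = 288.
Q = p − w + z: δQ = √(δp² + δw² + δz²) = √(83100 + 3630 + 928) = 296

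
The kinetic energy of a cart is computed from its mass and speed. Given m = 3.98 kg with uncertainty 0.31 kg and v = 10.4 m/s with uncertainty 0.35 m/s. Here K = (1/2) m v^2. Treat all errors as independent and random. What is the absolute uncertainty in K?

22.2 J

Each factor contributes (exponent × relative error)² to (δK/K)²:
  (1·δm/m)² = (1×0.0779)² = 0.00607;  (2·δv/v)² = (2×0.0337)² = 0.00453
δK/K = √(0.0106) = 0.103
K = 215 J, so δK = 0.103 × 215 = 22.2 J.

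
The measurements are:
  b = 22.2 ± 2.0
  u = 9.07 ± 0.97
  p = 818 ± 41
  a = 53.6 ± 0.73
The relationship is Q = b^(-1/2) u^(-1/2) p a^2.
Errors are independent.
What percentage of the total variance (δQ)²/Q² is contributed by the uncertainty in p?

30.9%

(δQ/Q)² = (−½·δb/b)² + (−½·δu/u)² + (1·δp/p)² + (2·δa/a)²
  b term: (-0.5×0.0901)² = 0.00203
  u term: (-0.5×0.107)² = 0.00286
  p term: (1×0.0501)² = 0.00251
  a term: (2×0.0136)² = 0.000742
Total = 0.00814. Share from p = 0.00251/0.00814 = 0.309.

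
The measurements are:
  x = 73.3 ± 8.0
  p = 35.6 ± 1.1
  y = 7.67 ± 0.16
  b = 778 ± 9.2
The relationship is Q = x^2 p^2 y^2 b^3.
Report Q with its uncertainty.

(1.89 ± 0.440) × 10^17

For a monomial Q ∝ x^2, p^2, y^2, b^3, fractional errors add in quadrature:
  (2·δx/x)² = (2×0.109)² = 0.0476;  (2·δp/p)² = (2×0.0309)² = 0.00382;  (2·δy/y)² = (2×0.0209)² = 0.00174;  (3·δb/b)² = (3×0.0118)² = 0.00126
δQ/Q = √(0.0545) = 0.233
Q = 1.89e+17, so δQ = 0.233 × 1.89e+17 = 4.4e+16.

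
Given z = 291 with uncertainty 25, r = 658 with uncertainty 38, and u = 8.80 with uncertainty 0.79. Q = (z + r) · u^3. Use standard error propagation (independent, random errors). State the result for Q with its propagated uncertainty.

Let w = z + r = 949. δw = √(δz² + δr²) = √(625 + 1440) = 45.5, so δw/w = 0.0479.
Q is then a monomial in w, u:
δQ/Q = √((δw/w)² + (3·δu/u)²) = √(0.00230 + 0.0725) = 0.274
Q = 6.47e+05, so δQ = 0.274 × 6.47e+05 = 1.77e+05.

(6.47 ± 1.77) × 10^5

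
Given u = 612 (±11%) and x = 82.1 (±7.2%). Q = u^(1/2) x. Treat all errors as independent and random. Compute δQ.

Since Q is a product/quotient, work with relative uncertainties:
  (½·δu/u)² = (0.5×0.110)² = 0.00303;  (1·δx/x)² = (1×0.0720)² = 0.00518
δQ/Q = √(0.00821) = 0.0906
Q = 2030, so δQ = 0.0906 × 2030 = 184.

184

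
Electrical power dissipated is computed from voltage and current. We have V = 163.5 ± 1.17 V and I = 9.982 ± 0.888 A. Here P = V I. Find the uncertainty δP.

146 W

Each factor contributes (exponent × relative error)² to (δP/P)²:
  (1·δV/V)² = (1×0.00716)² = 5.12e-05;  (1·δI/I)² = (1×0.0890)² = 0.00791
δP/P = √(0.00797) = 0.0892
P = 1632 W, so δP = 0.0892 × 1632 = 146 W.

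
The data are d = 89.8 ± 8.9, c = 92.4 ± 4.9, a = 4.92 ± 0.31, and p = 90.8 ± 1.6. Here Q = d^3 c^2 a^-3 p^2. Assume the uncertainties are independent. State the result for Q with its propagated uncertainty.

Products/powers → add relative errors in quadrature, weighted by exponent:
  (3·δd/d)² = (3×0.0991)² = 0.0884;  (2·δc/c)² = (2×0.0530)² = 0.0112;  (-3·δa/a)² = (-3×0.0630)² = 0.0357;  (2·δp/p)² = (2×0.0176)² = 0.00124
δQ/Q = √(0.137) = 0.370
Q = 4.28e+11, so δQ = 0.370 × 4.28e+11 = 1.58e+11.

(4.28 ± 1.58) × 10^11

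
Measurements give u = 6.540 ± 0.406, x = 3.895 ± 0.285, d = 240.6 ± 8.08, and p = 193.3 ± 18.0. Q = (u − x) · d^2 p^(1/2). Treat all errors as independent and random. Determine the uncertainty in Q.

4.35e+05

Let w = u − x = 2.645. δw = √(δu² + δx²) = √(0.165 + 0.0812) = 0.496, so δw/w = 0.188.
Q is then a monomial in w, d, p:
δQ/Q = √((δw/w)² + (2·δd/d)² + (½·δp/p)²) = √(0.0352 + 0.00451 + 0.00217) = 0.205
Q = 2.129e+06, so δQ = 0.205 × 2.129e+06 = 4.35e+05.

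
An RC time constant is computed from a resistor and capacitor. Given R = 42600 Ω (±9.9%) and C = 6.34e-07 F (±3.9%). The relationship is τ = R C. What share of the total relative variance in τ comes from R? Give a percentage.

86.6%

(δτ/τ)² = (1·δR/R)² + (1·δC/C)²
  R term: (1×0.0990)² = 0.00980
  C term: (1×0.0390)² = 0.00152
Total = 0.0113. Share from R = 0.00980/0.0113 = 0.866.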